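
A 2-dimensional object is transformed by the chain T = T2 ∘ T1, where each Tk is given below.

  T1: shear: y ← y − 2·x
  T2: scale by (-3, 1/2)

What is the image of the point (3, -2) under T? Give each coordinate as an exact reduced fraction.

T(p) = (-9, -4)

T1 shear: y ← y − 2·x: (3, -2) → (3, -8)
T2 scale by (-3, 1/2): (3, -8) → (-9, -4)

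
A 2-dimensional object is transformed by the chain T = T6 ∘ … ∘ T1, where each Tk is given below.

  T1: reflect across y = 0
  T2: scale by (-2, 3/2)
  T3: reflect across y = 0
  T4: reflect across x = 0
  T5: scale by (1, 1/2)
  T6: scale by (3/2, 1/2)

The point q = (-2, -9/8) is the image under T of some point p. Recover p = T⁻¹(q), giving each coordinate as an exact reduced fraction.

p = (-2/3, -3)

T1 = [1 0 0; 0 -1 0; 0 0 1]
T2·T1 = [-2 0 0; 0 -3/2 0; 0 0 1]
T3·…·T1 = [-2 0 0; 0 3/2 0; 0 0 1]
T4·…·T1 = [2 0 0; 0 3/2 0; 0 0 1]
T5·…·T1 = [2 0 0; 0 3/4 0; 0 0 1]
T6·…·T1 = [3 0 0; 0 3/8 0; 0 0 1]
det M = 9/8; M⁻¹ = [1/3 0 0; 0 8/3 0; 0 0 1]
M⁻¹ · (-2, -9/8)ᵀ = (-2/3, -3)ᵀ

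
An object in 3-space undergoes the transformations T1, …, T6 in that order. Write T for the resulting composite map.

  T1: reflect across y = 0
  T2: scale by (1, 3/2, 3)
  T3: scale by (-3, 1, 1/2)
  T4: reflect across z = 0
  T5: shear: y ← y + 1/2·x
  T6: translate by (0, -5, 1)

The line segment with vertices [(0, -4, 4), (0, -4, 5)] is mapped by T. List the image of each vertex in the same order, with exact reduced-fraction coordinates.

image vertices: (0, 1, -5), (0, 1, -13/2)

T1 reflect across y = 0: (0, -4, 4) → (0, 4, 4); (0, -4, 5) → (0, 4, 5)
T2 scale by (1, 3/2, 3): (0, 4, 4) → (0, 6, 12); (0, 4, 5) → (0, 6, 15)
T3 scale by (-3, 1, 1/2): (0, 6, 12) → (0, 6, 6); (0, 6, 15) → (0, 6, 15/2)
T4 reflect across z = 0: (0, 6, 6) → (0, 6, -6); (0, 6, 15/2) → (0, 6, -15/2)
T5 shear: y ← y + 1/2·x: (0, 6, -6) → (0, 6, -6); (0, 6, -15/2) → (0, 6, -15/2)
T6 translate by (0, -5, 1): (0, 6, -6) → (0, 1, -5); (0, 6, -15/2) → (0, 1, -13/2)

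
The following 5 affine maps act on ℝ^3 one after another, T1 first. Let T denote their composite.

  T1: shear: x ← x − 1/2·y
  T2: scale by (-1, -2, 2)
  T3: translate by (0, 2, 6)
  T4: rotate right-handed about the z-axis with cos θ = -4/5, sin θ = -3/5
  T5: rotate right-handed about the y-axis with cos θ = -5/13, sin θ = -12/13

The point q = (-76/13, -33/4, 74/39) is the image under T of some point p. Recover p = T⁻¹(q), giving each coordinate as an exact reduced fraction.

T1 = [1 -1/2 0 0; 0 1 0 0; 0 0 1 0; 0 0 0 1]
T2·T1 = [-1 1/2 0 0; 0 -2 0 0; 0 0 2 0; 0 0 0 1]
T3·…·T1 = [-1 1/2 0 0; 0 -2 0 2; 0 0 2 6; 0 0 0 1]
T4·…·T1 = [4/5 -8/5 0 6/5; 3/5 13/10 0 -8/5; 0 0 2 6; 0 0 0 1]
T5·…·T1 = [-4/13 8/13 -24/13 -6; 3/5 13/10 0 -8/5; 48/65 -96/65 -10/13 -6/5; 0 0 0 1]
det M = 4; M⁻¹ = [-1/4 4/5 3/5 1/2; 3/26 2/5 -18/65 1; -6/13 0 -5/26 -3; 0 0 0 1]
M⁻¹ · (-76/13, -33/4, 74/39)ᵀ = (-7/2, -7/2, -2/3)ᵀ

p = (-7/2, -7/2, -2/3)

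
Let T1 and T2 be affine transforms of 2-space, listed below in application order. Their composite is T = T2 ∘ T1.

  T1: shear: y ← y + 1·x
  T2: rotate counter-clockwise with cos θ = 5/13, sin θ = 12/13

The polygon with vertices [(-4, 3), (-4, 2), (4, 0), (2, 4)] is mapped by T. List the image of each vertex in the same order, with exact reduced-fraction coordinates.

image vertices: (-8/13, -53/13), (4/13, -58/13), (-28/13, 68/13), (-62/13, 54/13)

T1 shear: y ← y + 1·x: (-4, 3) → (-4, -1); (-4, 2) → (-4, -2); (4, 0) → (4, 4); (2, 4) → (2, 6)
T2 rotate counter-clockwise with cos θ = 5/13, sin θ = 12/13: (-4, -1) → (-8/13, -53/13); (-4, -2) → (4/13, -58/13); (4, 4) → (-28/13, 68/13); (2, 6) → (-62/13, 54/13)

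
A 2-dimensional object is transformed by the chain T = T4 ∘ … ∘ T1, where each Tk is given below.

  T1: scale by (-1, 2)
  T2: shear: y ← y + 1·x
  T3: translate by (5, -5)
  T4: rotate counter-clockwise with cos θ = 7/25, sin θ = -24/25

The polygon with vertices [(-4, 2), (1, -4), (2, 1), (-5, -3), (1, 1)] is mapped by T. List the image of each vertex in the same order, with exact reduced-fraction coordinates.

T1 scale by (-1, 2): (-4, 2) → (4, 4); (1, -4) → (-1, -8); (2, 1) → (-2, 2); (-5, -3) → (5, -6); (1, 1) → (-1, 2)
T2 shear: y ← y + 1·x: (4, 4) → (4, 8); (-1, -8) → (-1, -9); (-2, 2) → (-2, 0); (5, -6) → (5, -1); (-1, 2) → (-1, 1)
T3 translate by (5, -5): (4, 8) → (9, 3); (-1, -9) → (4, -14); (-2, 0) → (3, -5); (5, -1) → (10, -6); (-1, 1) → (4, -4)
T4 rotate counter-clockwise with cos θ = 7/25, sin θ = -24/25: (9, 3) → (27/5, -39/5); (4, -14) → (-308/25, -194/25); (3, -5) → (-99/25, -107/25); (10, -6) → (-74/25, -282/25); (4, -4) → (-68/25, -124/25)

image vertices: (27/5, -39/5), (-308/25, -194/25), (-99/25, -107/25), (-74/25, -282/25), (-68/25, -124/25)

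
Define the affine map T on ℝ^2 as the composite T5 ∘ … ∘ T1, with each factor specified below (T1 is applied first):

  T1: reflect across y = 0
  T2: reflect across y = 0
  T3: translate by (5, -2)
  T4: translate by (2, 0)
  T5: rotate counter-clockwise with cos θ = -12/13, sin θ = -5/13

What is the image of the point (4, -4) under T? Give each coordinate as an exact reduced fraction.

T(p) = (-162/13, 17/13)

T1 reflect across y = 0: (4, -4) → (4, 4)
T2 reflect across y = 0: (4, 4) → (4, -4)
T3 translate by (5, -2): (4, -4) → (9, -6)
T4 translate by (2, 0): (9, -6) → (11, -6)
T5 rotate counter-clockwise with cos θ = -12/13, sin θ = -5/13: (11, -6) → (-162/13, 17/13)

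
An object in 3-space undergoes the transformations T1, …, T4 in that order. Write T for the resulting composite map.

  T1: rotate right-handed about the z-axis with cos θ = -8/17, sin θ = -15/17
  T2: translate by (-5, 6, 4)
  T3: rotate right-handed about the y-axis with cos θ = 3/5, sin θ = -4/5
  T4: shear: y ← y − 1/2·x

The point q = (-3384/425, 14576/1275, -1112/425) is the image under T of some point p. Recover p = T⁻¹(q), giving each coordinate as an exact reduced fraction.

p = (-2/5, -7/3, 4/5)

T1 = [-8/17 15/17 0 0; -15/17 -8/17 0 0; 0 0 1 0; 0 0 0 1]
T2·T1 = [-8/17 15/17 0 -5; -15/17 -8/17 0 6; 0 0 1 4; 0 0 0 1]
T3·…·T1 = [-24/85 9/17 -4/5 -31/5; -15/17 -8/17 0 6; -32/85 12/17 3/5 -8/5; 0 0 0 1]
T4·…·T1 = [-24/85 9/17 -4/5 -31/5; -63/85 -25/34 2/5 91/10; -32/85 12/17 3/5 -8/5; 0 0 0 1]
det M = 1; M⁻¹ = [-123/170 -15/17 -32/85 50/17; 5/17 -8/17 12/17 123/17; -4/5 0 3/5 -4; 0 0 0 1]
M⁻¹ · (-3384/425, 14576/1275, -1112/425)ᵀ = (-2/5, -7/3, 4/5)ᵀ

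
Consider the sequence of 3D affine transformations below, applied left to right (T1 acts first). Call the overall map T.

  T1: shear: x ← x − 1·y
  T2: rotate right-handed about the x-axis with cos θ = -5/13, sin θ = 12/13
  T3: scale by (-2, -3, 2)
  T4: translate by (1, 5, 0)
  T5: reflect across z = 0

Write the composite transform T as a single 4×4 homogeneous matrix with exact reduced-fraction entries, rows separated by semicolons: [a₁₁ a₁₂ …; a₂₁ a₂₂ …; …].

T1 = [1 -1 0 0; 0 1 0 0; 0 0 1 0; 0 0 0 1]
T2·T1 = [1 -1 0 0; 0 -5/13 -12/13 0; 0 12/13 -5/13 0; 0 0 0 1]
T3·…·T1 = [-2 2 0 0; 0 15/13 36/13 0; 0 24/13 -10/13 0; 0 0 0 1]
T4·…·T1 = [-2 2 0 1; 0 15/13 36/13 5; 0 24/13 -10/13 0; 0 0 0 1]
T5·…·T1 = [-2 2 0 1; 0 15/13 36/13 5; 0 -24/13 10/13 0; 0 0 0 1]

T = [-2 2 0 1; 0 15/13 36/13 5; 0 -24/13 10/13 0; 0 0 0 1]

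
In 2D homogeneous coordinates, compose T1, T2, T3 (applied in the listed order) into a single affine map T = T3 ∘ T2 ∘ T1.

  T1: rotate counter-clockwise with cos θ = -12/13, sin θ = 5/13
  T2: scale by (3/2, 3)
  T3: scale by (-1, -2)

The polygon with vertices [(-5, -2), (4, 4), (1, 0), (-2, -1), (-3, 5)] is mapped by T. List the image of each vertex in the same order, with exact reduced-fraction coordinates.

image vertices: (-105/13, 6/13), (102/13, 168/13), (18/13, -30/13), (-87/26, -12/13), (-33/26, 450/13)

T1 rotate counter-clockwise with cos θ = -12/13, sin θ = 5/13: (-5, -2) → (70/13, -1/13); (4, 4) → (-68/13, -28/13); (1, 0) → (-12/13, 5/13); (-2, -1) → (29/13, 2/13); (-3, 5) → (11/13, -75/13)
T2 scale by (3/2, 3): (70/13, -1/13) → (105/13, -3/13); (-68/13, -28/13) → (-102/13, -84/13); (-12/13, 5/13) → (-18/13, 15/13); (29/13, 2/13) → (87/26, 6/13); (11/13, -75/13) → (33/26, -225/13)
T3 scale by (-1, -2): (105/13, -3/13) → (-105/13, 6/13); (-102/13, -84/13) → (102/13, 168/13); (-18/13, 15/13) → (18/13, -30/13); (87/26, 6/13) → (-87/26, -12/13); (33/26, -225/13) → (-33/26, 450/13)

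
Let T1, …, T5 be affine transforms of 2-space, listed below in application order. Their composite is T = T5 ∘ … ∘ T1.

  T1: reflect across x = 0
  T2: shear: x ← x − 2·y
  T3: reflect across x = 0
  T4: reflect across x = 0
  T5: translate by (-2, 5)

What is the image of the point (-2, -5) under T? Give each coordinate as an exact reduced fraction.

T1 reflect across x = 0: (-2, -5) → (2, -5)
T2 shear: x ← x − 2·y: (2, -5) → (12, -5)
T3 reflect across x = 0: (12, -5) → (-12, -5)
T4 reflect across x = 0: (-12, -5) → (12, -5)
T5 translate by (-2, 5): (12, -5) → (10, 0)

T(p) = (10, 0)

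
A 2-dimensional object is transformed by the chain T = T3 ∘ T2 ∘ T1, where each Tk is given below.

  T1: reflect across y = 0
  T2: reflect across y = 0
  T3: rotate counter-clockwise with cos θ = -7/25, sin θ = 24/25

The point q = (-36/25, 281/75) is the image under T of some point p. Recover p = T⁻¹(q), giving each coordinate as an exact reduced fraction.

T1 = [1 0 0; 0 -1 0; 0 0 1]
T2·T1 = [1 0 0; 0 1 0; 0 0 1]
T3·…·T1 = [-7/25 -24/25 0; 24/25 -7/25 0; 0 0 1]
det M = 1; M⁻¹ = [-7/25 24/25 0; -24/25 -7/25 0; 0 0 1]
M⁻¹ · (-36/25, 281/75)ᵀ = (4, 1/3)ᵀ

p = (4, 1/3)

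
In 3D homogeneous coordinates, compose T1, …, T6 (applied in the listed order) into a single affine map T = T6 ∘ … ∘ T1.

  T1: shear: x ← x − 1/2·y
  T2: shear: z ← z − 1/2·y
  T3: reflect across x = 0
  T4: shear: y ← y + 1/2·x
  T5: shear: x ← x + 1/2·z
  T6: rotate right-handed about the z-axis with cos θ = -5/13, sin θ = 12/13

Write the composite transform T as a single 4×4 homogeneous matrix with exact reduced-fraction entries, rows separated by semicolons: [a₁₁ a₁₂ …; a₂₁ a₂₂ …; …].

T = [11/13 -5/4 -5/26 0; -19/26 -1/4 6/13 0; 0 -1/2 1 0; 0 0 0 1]

T1 = [1 -1/2 0 0; 0 1 0 0; 0 0 1 0; 0 0 0 1]
T2·T1 = [1 -1/2 0 0; 0 1 0 0; 0 -1/2 1 0; 0 0 0 1]
T3·…·T1 = [-1 1/2 0 0; 0 1 0 0; 0 -1/2 1 0; 0 0 0 1]
T4·…·T1 = [-1 1/2 0 0; -1/2 5/4 0 0; 0 -1/2 1 0; 0 0 0 1]
T5·…·T1 = [-1 1/4 1/2 0; -1/2 5/4 0 0; 0 -1/2 1 0; 0 0 0 1]
T6·…·T1 = [11/13 -5/4 -5/26 0; -19/26 -1/4 6/13 0; 0 -1/2 1 0; 0 0 0 1]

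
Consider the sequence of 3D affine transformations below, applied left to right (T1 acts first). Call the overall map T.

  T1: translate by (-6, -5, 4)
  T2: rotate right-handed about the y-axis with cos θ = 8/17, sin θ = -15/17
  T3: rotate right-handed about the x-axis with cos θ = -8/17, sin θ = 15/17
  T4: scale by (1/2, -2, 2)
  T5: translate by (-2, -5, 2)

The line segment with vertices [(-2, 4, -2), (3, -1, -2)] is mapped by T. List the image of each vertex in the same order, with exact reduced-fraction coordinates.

T1 translate by (-6, -5, 4): (-2, 4, -2) → (-8, -1, 2); (3, -1, -2) → (-3, -6, 2)
T2 rotate right-handed about the y-axis with cos θ = 8/17, sin θ = -15/17: (-8, -1, 2) → (-94/17, -1, -104/17); (-3, -6, 2) → (-54/17, -6, -29/17)
T3 rotate right-handed about the x-axis with cos θ = -8/17, sin θ = 15/17: (-94/17, -1, -104/17) → (-94/17, 1696/289, 577/289); (-54/17, -6, -29/17) → (-54/17, 1251/289, -1298/289)
T4 scale by (1/2, -2, 2): (-94/17, 1696/289, 577/289) → (-47/17, -3392/289, 1154/289); (-54/17, 1251/289, -1298/289) → (-27/17, -2502/289, -2596/289)
T5 translate by (-2, -5, 2): (-47/17, -3392/289, 1154/289) → (-81/17, -4837/289, 1732/289); (-27/17, -2502/289, -2596/289) → (-61/17, -3947/289, -2018/289)

image vertices: (-81/17, -4837/289, 1732/289), (-61/17, -3947/289, -2018/289)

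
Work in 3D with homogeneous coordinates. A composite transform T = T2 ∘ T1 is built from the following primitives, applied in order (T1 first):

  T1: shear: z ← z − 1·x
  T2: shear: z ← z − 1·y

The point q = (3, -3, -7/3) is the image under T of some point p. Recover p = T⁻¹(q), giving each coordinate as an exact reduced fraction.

T1 = [1 0 0 0; 0 1 0 0; -1 0 1 0; 0 0 0 1]
T2·T1 = [1 0 0 0; 0 1 0 0; -1 -1 1 0; 0 0 0 1]
det M = 1; M⁻¹ = [1 0 0 0; 0 1 0 0; 1 1 1 0; 0 0 0 1]
M⁻¹ · (3, -3, -7/3)ᵀ = (3, -3, -7/3)ᵀ

p = (3, -3, -7/3)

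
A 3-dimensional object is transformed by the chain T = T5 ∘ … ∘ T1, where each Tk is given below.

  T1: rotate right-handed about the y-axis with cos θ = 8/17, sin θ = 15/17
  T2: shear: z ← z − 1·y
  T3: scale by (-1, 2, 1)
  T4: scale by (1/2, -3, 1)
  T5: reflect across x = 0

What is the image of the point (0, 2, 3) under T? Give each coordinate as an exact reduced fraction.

T(p) = (45/34, -12, -10/17)

T1 rotate right-handed about the y-axis with cos θ = 8/17, sin θ = 15/17: (0, 2, 3) → (45/17, 2, 24/17)
T2 shear: z ← z − 1·y: (45/17, 2, 24/17) → (45/17, 2, -10/17)
T3 scale by (-1, 2, 1): (45/17, 2, -10/17) → (-45/17, 4, -10/17)
T4 scale by (1/2, -3, 1): (-45/17, 4, -10/17) → (-45/34, -12, -10/17)
T5 reflect across x = 0: (-45/34, -12, -10/17) → (45/34, -12, -10/17)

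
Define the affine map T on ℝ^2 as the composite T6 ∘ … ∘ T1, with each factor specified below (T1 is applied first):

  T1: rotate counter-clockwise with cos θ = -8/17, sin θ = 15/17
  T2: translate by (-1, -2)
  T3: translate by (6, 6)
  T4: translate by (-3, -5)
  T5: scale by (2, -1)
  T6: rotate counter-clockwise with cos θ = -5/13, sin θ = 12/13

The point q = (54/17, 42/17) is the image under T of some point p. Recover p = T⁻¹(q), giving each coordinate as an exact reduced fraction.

T1 = [-8/17 -15/17 0; 15/17 -8/17 0; 0 0 1]
T2·T1 = [-8/17 -15/17 -1; 15/17 -8/17 -2; 0 0 1]
T3·…·T1 = [-8/17 -15/17 5; 15/17 -8/17 4; 0 0 1]
T4·…·T1 = [-8/17 -15/17 2; 15/17 -8/17 -1; 0 0 1]
T5·…·T1 = [-16/17 -30/17 4; -15/17 8/17 1; 0 0 1]
T6·…·T1 = [20/17 54/221 -32/13; -9/17 -400/221 43/13; 0 0 1]
det M = -2; M⁻¹ = [200/221 27/221 31/17; -9/34 -10/17 22/17; 0 0 1]
M⁻¹ · (54/17, 42/17)ᵀ = (5, -1)ᵀ

p = (5, -1)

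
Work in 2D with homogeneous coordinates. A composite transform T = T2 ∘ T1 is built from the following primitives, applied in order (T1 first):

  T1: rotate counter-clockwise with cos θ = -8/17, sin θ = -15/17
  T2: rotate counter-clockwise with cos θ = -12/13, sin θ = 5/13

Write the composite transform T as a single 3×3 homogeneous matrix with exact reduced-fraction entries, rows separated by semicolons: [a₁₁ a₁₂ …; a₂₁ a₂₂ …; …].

T = [171/221 -140/221 0; 140/221 171/221 0; 0 0 1]

T1 = [-8/17 15/17 0; -15/17 -8/17 0; 0 0 1]
T2·T1 = [171/221 -140/221 0; 140/221 171/221 0; 0 0 1]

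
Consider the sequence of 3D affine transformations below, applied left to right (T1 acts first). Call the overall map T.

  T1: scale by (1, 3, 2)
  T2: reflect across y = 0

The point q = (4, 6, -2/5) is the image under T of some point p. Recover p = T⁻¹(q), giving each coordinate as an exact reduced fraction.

T1 = [1 0 0 0; 0 3 0 0; 0 0 2 0; 0 0 0 1]
T2·T1 = [1 0 0 0; 0 -3 0 0; 0 0 2 0; 0 0 0 1]
det M = -6; M⁻¹ = [1 0 0 0; 0 -1/3 0 0; 0 0 1/2 0; 0 0 0 1]
M⁻¹ · (4, 6, -2/5)ᵀ = (4, -2, -1/5)ᵀ

p = (4, -2, -1/5)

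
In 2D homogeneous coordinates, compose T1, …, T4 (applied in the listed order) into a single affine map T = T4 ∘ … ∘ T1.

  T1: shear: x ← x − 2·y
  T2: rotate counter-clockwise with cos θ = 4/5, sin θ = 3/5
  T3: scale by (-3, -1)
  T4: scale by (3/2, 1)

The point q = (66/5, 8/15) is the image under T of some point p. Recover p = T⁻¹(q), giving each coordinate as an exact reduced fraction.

p = (0, 4/3)

T1 = [1 -2 0; 0 1 0; 0 0 1]
T2·T1 = [4/5 -11/5 0; 3/5 -2/5 0; 0 0 1]
T3·…·T1 = [-12/5 33/5 0; -3/5 2/5 0; 0 0 1]
T4·…·T1 = [-18/5 99/10 0; -3/5 2/5 0; 0 0 1]
det M = 9/2; M⁻¹ = [4/45 -11/5 0; 2/15 -4/5 0; 0 0 1]
M⁻¹ · (66/5, 8/15)ᵀ = (0, 4/3)ᵀ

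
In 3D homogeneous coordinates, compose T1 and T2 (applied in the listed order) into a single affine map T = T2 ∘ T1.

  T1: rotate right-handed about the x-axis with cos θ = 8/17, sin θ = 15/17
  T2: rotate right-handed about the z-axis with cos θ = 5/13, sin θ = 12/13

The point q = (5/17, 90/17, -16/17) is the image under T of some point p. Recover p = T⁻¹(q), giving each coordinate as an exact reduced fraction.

T1 = [1 0 0 0; 0 8/17 -15/17 0; 0 15/17 8/17 0; 0 0 0 1]
T2·T1 = [5/13 -96/221 180/221 0; 12/13 40/221 -75/221 0; 0 15/17 8/17 0; 0 0 0 1]
det M = 1; M⁻¹ = [5/13 12/13 0 0; -96/221 40/221 15/17 0; 180/221 -75/221 8/17 0; 0 0 0 1]
M⁻¹ · (5/17, 90/17, -16/17)ᵀ = (5, 0, -2)ᵀ

p = (5, 0, -2)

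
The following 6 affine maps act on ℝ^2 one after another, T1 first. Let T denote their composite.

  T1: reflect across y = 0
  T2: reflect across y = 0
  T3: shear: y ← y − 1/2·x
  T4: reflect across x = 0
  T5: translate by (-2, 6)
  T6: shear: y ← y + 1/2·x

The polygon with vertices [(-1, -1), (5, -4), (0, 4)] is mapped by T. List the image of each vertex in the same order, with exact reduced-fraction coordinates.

image vertices: (-1, 5), (-7, -4), (-2, 9)

T1 reflect across y = 0: (-1, -1) → (-1, 1); (5, -4) → (5, 4); (0, 4) → (0, -4)
T2 reflect across y = 0: (-1, 1) → (-1, -1); (5, 4) → (5, -4); (0, -4) → (0, 4)
T3 shear: y ← y − 1/2·x: (-1, -1) → (-1, -1/2); (5, -4) → (5, -13/2); (0, 4) → (0, 4)
T4 reflect across x = 0: (-1, -1/2) → (1, -1/2); (5, -13/2) → (-5, -13/2); (0, 4) → (0, 4)
T5 translate by (-2, 6): (1, -1/2) → (-1, 11/2); (-5, -13/2) → (-7, -1/2); (0, 4) → (-2, 10)
T6 shear: y ← y + 1/2·x: (-1, 11/2) → (-1, 5); (-7, -1/2) → (-7, -4); (-2, 10) → (-2, 9)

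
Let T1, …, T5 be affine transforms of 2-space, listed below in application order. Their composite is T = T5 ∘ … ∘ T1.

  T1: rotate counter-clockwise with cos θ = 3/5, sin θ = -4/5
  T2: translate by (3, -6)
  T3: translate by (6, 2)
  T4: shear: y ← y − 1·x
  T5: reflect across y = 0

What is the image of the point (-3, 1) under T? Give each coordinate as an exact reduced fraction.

T(p) = (8, 9)

T1 rotate counter-clockwise with cos θ = 3/5, sin θ = -4/5: (-3, 1) → (-1, 3)
T2 translate by (3, -6): (-1, 3) → (2, -3)
T3 translate by (6, 2): (2, -3) → (8, -1)
T4 shear: y ← y − 1·x: (8, -1) → (8, -9)
T5 reflect across y = 0: (8, -9) → (8, 9)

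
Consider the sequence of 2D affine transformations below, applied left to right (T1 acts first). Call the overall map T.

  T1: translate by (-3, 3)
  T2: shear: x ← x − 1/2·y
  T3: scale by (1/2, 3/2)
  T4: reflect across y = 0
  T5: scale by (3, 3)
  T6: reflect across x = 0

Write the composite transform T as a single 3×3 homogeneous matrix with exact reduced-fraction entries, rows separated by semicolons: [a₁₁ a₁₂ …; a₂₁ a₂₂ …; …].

T1 = [1 0 -3; 0 1 3; 0 0 1]
T2·T1 = [1 -1/2 -9/2; 0 1 3; 0 0 1]
T3·…·T1 = [1/2 -1/4 -9/4; 0 3/2 9/2; 0 0 1]
T4·…·T1 = [1/2 -1/4 -9/4; 0 -3/2 -9/2; 0 0 1]
T5·…·T1 = [3/2 -3/4 -27/4; 0 -9/2 -27/2; 0 0 1]
T6·…·T1 = [-3/2 3/4 27/4; 0 -9/2 -27/2; 0 0 1]

T = [-3/2 3/4 27/4; 0 -9/2 -27/2; 0 0 1]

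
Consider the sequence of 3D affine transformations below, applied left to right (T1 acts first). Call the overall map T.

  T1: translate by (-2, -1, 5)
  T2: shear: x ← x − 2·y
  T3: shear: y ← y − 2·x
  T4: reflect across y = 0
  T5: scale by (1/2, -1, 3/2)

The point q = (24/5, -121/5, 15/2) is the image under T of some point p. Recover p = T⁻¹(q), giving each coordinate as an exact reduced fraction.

T1 = [1 0 0 -2; 0 1 0 -1; 0 0 1 5; 0 0 0 1]
T2·T1 = [1 -2 0 0; 0 1 0 -1; 0 0 1 5; 0 0 0 1]
T3·…·T1 = [1 -2 0 0; -2 5 0 -1; 0 0 1 5; 0 0 0 1]
T4·…·T1 = [1 -2 0 0; 2 -5 0 1; 0 0 1 5; 0 0 0 1]
T5·…·T1 = [1/2 -1 0 0; -2 5 0 -1; 0 0 3/2 15/2; 0 0 0 1]
det M = 3/4; M⁻¹ = [10 2 0 2; 4 1 0 1; 0 0 2/3 -5; 0 0 0 1]
M⁻¹ · (24/5, -121/5, 15/2)ᵀ = (8/5, -4, 0)ᵀ

p = (8/5, -4, 0)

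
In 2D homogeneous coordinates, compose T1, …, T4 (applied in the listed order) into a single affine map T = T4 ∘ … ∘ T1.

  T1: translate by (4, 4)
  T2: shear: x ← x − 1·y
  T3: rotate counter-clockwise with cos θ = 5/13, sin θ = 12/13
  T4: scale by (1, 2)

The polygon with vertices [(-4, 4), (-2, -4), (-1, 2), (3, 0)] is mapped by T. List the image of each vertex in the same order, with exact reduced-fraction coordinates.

T1 translate by (4, 4): (-4, 4) → (0, 8); (-2, -4) → (2, 0); (-1, 2) → (3, 6); (3, 0) → (7, 4)
T2 shear: x ← x − 1·y: (0, 8) → (-8, 8); (2, 0) → (2, 0); (3, 6) → (-3, 6); (7, 4) → (3, 4)
T3 rotate counter-clockwise with cos θ = 5/13, sin θ = 12/13: (-8, 8) → (-136/13, -56/13); (2, 0) → (10/13, 24/13); (-3, 6) → (-87/13, -6/13); (3, 4) → (-33/13, 56/13)
T4 scale by (1, 2): (-136/13, -56/13) → (-136/13, -112/13); (10/13, 24/13) → (10/13, 48/13); (-87/13, -6/13) → (-87/13, -12/13); (-33/13, 56/13) → (-33/13, 112/13)

image vertices: (-136/13, -112/13), (10/13, 48/13), (-87/13, -12/13), (-33/13, 112/13)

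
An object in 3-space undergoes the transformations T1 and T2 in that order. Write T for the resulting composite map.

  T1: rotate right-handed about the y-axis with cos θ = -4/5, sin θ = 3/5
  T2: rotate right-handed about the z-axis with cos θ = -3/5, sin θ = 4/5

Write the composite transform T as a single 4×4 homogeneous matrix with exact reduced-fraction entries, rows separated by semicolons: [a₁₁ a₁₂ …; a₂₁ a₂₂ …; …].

T1 = [-4/5 0 3/5 0; 0 1 0 0; -3/5 0 -4/5 0; 0 0 0 1]
T2·T1 = [12/25 -4/5 -9/25 0; -16/25 -3/5 12/25 0; -3/5 0 -4/5 0; 0 0 0 1]

T = [12/25 -4/5 -9/25 0; -16/25 -3/5 12/25 0; -3/5 0 -4/5 0; 0 0 0 1]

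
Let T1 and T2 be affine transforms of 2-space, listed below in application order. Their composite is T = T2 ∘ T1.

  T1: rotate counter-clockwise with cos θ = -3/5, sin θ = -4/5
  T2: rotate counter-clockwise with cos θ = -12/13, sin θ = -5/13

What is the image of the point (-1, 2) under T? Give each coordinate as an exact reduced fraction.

T1 rotate counter-clockwise with cos θ = -3/5, sin θ = -4/5: (-1, 2) → (11/5, -2/5)
T2 rotate counter-clockwise with cos θ = -12/13, sin θ = -5/13: (11/5, -2/5) → (-142/65, -31/65)

T(p) = (-142/65, -31/65)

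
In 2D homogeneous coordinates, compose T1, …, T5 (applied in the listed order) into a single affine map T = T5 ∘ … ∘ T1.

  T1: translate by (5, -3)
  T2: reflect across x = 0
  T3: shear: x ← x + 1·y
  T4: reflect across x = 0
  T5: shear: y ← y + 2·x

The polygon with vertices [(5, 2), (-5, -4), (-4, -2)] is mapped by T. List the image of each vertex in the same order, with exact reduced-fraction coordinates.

T1 translate by (5, -3): (5, 2) → (10, -1); (-5, -4) → (0, -7); (-4, -2) → (1, -5)
T2 reflect across x = 0: (10, -1) → (-10, -1); (0, -7) → (0, -7); (1, -5) → (-1, -5)
T3 shear: x ← x + 1·y: (-10, -1) → (-11, -1); (0, -7) → (-7, -7); (-1, -5) → (-6, -5)
T4 reflect across x = 0: (-11, -1) → (11, -1); (-7, -7) → (7, -7); (-6, -5) → (6, -5)
T5 shear: y ← y + 2·x: (11, -1) → (11, 21); (7, -7) → (7, 7); (6, -5) → (6, 7)

image vertices: (11, 21), (7, 7), (6, 7)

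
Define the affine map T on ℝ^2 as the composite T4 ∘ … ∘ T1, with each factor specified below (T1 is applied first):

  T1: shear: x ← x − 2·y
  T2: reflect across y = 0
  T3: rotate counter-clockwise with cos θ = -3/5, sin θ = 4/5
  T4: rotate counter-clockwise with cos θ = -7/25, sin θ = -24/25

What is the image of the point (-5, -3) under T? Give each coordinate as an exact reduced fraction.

T(p) = (-3/25, 79/25)

T1 shear: x ← x − 2·y: (-5, -3) → (1, -3)
T2 reflect across y = 0: (1, -3) → (1, 3)
T3 rotate counter-clockwise with cos θ = -3/5, sin θ = 4/5: (1, 3) → (-3, -1)
T4 rotate counter-clockwise with cos θ = -7/25, sin θ = -24/25: (-3, -1) → (-3/25, 79/25)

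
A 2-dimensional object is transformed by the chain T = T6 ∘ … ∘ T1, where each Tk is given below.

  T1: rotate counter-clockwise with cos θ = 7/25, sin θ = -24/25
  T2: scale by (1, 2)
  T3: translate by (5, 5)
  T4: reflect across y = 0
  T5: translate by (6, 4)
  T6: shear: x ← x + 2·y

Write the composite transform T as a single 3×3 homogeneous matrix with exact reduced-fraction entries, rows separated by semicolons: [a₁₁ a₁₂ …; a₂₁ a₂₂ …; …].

T1 = [7/25 24/25 0; -24/25 7/25 0; 0 0 1]
T2·T1 = [7/25 24/25 0; -48/25 14/25 0; 0 0 1]
T3·…·T1 = [7/25 24/25 5; -48/25 14/25 5; 0 0 1]
T4·…·T1 = [7/25 24/25 5; 48/25 -14/25 -5; 0 0 1]
T5·…·T1 = [7/25 24/25 11; 48/25 -14/25 -1; 0 0 1]
T6·…·T1 = [103/25 -4/25 9; 48/25 -14/25 -1; 0 0 1]

T = [103/25 -4/25 9; 48/25 -14/25 -1; 0 0 1]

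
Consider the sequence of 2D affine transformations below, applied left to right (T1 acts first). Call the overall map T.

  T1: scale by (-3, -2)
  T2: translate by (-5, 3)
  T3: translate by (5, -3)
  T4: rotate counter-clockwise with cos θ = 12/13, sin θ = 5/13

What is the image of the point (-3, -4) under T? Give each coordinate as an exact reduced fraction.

T1 scale by (-3, -2): (-3, -4) → (9, 8)
T2 translate by (-5, 3): (9, 8) → (4, 11)
T3 translate by (5, -3): (4, 11) → (9, 8)
T4 rotate counter-clockwise with cos θ = 12/13, sin θ = 5/13: (9, 8) → (68/13, 141/13)

T(p) = (68/13, 141/13)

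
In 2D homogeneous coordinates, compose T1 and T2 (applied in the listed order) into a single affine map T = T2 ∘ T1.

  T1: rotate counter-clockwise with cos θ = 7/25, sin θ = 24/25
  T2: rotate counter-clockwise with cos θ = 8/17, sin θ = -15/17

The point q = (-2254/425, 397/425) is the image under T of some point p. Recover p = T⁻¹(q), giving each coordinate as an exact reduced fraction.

T1 = [7/25 -24/25 0; 24/25 7/25 0; 0 0 1]
T2·T1 = [416/425 -87/425 0; 87/425 416/425 0; 0 0 1]
det M = 1; M⁻¹ = [416/425 87/425 0; -87/425 416/425 0; 0 0 1]
M⁻¹ · (-2254/425, 397/425)ᵀ = (-5, 2)ᵀ

p = (-5, 2)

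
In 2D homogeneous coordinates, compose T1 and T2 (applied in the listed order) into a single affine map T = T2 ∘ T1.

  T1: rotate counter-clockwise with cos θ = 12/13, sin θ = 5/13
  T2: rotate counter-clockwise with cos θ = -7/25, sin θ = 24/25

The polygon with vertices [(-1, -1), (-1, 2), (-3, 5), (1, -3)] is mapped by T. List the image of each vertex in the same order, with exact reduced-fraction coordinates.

T1 rotate counter-clockwise with cos θ = 12/13, sin θ = 5/13: (-1, -1) → (-7/13, -17/13); (-1, 2) → (-22/13, 19/13); (-3, 5) → (-61/13, 45/13); (1, -3) → (27/13, -31/13)
T2 rotate counter-clockwise with cos θ = -7/25, sin θ = 24/25: (-7/13, -17/13) → (457/325, -49/325); (-22/13, 19/13) → (-302/325, -661/325); (-61/13, 45/13) → (-653/325, -1779/325); (27/13, -31/13) → (111/65, 173/65)

image vertices: (457/325, -49/325), (-302/325, -661/325), (-653/325, -1779/325), (111/65, 173/65)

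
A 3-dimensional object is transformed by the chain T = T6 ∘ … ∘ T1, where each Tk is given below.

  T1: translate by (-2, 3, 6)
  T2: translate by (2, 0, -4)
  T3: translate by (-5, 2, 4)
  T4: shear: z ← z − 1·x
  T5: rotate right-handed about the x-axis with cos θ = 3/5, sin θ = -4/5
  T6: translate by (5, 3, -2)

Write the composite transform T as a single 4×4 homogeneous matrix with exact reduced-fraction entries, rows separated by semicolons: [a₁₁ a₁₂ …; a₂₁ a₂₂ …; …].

T = [1 0 0 0; -4/5 3/5 4/5 74/5; -3/5 -4/5 3/5 3/5; 0 0 0 1]

T1 = [1 0 0 -2; 0 1 0 3; 0 0 1 6; 0 0 0 1]
T2·T1 = [1 0 0 0; 0 1 0 3; 0 0 1 2; 0 0 0 1]
T3·…·T1 = [1 0 0 -5; 0 1 0 5; 0 0 1 6; 0 0 0 1]
T4·…·T1 = [1 0 0 -5; 0 1 0 5; -1 0 1 11; 0 0 0 1]
T5·…·T1 = [1 0 0 -5; -4/5 3/5 4/5 59/5; -3/5 -4/5 3/5 13/5; 0 0 0 1]
T6·…·T1 = [1 0 0 0; -4/5 3/5 4/5 74/5; -3/5 -4/5 3/5 3/5; 0 0 0 1]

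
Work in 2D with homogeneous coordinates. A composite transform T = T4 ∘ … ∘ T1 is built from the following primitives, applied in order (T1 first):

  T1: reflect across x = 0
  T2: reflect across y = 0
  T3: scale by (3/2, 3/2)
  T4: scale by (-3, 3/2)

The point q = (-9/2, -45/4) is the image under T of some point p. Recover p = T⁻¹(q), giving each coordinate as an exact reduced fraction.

T1 = [-1 0 0; 0 1 0; 0 0 1]
T2·T1 = [-1 0 0; 0 -1 0; 0 0 1]
T3·…·T1 = [-3/2 0 0; 0 -3/2 0; 0 0 1]
T4·…·T1 = [9/2 0 0; 0 -9/4 0; 0 0 1]
det M = -81/8; M⁻¹ = [2/9 0 0; 0 -4/9 0; 0 0 1]
M⁻¹ · (-9/2, -45/4)ᵀ = (-1, 5)ᵀ

p = (-1, 5)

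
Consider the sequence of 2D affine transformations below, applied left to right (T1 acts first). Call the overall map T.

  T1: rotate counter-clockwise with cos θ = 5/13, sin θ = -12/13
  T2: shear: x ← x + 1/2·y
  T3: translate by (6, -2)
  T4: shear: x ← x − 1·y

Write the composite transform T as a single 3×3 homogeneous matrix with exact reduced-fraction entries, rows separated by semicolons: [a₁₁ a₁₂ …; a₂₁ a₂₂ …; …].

T = [11/13 19/26 8; -12/13 5/13 -2; 0 0 1]

T1 = [5/13 12/13 0; -12/13 5/13 0; 0 0 1]
T2·T1 = [-1/13 29/26 0; -12/13 5/13 0; 0 0 1]
T3·…·T1 = [-1/13 29/26 6; -12/13 5/13 -2; 0 0 1]
T4·…·T1 = [11/13 19/26 8; -12/13 5/13 -2; 0 0 1]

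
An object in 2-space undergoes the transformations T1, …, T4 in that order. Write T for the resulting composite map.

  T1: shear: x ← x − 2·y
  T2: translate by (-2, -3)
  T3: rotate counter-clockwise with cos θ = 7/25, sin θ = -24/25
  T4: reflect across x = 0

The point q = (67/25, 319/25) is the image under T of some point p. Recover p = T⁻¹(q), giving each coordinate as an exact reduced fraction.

T1 = [1 -2 0; 0 1 0; 0 0 1]
T2·T1 = [1 -2 -2; 0 1 -3; 0 0 1]
T3·…·T1 = [7/25 2/5 -86/25; -24/25 11/5 27/25; 0 0 1]
T4·…·T1 = [-7/25 -2/5 86/25; -24/25 11/5 27/25; 0 0 1]
det M = -1; M⁻¹ = [-11/5 -2/5 8; -24/25 7/25 3; 0 0 1]
M⁻¹ · (67/25, 319/25)ᵀ = (-3, 4)ᵀ

p = (-3, 4)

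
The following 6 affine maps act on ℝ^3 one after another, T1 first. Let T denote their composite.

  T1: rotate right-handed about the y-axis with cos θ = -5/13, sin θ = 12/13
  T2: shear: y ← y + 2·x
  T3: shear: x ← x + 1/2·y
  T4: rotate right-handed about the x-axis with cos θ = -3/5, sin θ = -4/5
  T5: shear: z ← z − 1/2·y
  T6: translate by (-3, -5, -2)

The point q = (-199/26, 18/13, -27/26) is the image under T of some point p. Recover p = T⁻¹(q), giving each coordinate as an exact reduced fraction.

p = (-2, -5, -2)

T1 = [-5/13 0 12/13 0; 0 1 0 0; -12/13 0 -5/13 0; 0 0 0 1]
T2·T1 = [-5/13 0 12/13 0; -10/13 1 24/13 0; -12/13 0 -5/13 0; 0 0 0 1]
T3·…·T1 = [-10/13 1/2 24/13 0; -10/13 1 24/13 0; -12/13 0 -5/13 0; 0 0 0 1]
T4·…·T1 = [-10/13 1/2 24/13 0; -18/65 -3/5 -92/65 0; 76/65 -4/5 -81/65 0; 0 0 0 1]
T5·…·T1 = [-10/13 1/2 24/13 0; -18/65 -3/5 -92/65 0; 17/13 -1/2 -7/13 0; 0 0 0 1]
T6·…·T1 = [-10/13 1/2 24/13 -3; -18/65 -3/5 -92/65 -5; 17/13 -1/2 -7/13 -2; 0 0 0 1]
det M = 1; M⁻¹ = [-5/13 -17/26 2/5 -471/130; -2 -2 -8/5 -96/5; 12/13 7/26 3/5 691/130; 0 0 0 1]
M⁻¹ · (-199/26, 18/13, -27/26)ᵀ = (-2, -5, -2)ᵀ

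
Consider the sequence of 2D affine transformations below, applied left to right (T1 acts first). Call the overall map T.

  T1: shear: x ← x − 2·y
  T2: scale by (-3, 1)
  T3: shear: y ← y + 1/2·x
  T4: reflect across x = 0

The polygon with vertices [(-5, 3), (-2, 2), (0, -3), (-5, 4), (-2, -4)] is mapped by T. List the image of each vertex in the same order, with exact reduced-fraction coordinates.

T1 shear: x ← x − 2·y: (-5, 3) → (-11, 3); (-2, 2) → (-6, 2); (0, -3) → (6, -3); (-5, 4) → (-13, 4); (-2, -4) → (6, -4)
T2 scale by (-3, 1): (-11, 3) → (33, 3); (-6, 2) → (18, 2); (6, -3) → (-18, -3); (-13, 4) → (39, 4); (6, -4) → (-18, -4)
T3 shear: y ← y + 1/2·x: (33, 3) → (33, 39/2); (18, 2) → (18, 11); (-18, -3) → (-18, -12); (39, 4) → (39, 47/2); (-18, -4) → (-18, -13)
T4 reflect across x = 0: (33, 39/2) → (-33, 39/2); (18, 11) → (-18, 11); (-18, -12) → (18, -12); (39, 47/2) → (-39, 47/2); (-18, -13) → (18, -13)

image vertices: (-33, 39/2), (-18, 11), (18, -12), (-39, 47/2), (18, -13)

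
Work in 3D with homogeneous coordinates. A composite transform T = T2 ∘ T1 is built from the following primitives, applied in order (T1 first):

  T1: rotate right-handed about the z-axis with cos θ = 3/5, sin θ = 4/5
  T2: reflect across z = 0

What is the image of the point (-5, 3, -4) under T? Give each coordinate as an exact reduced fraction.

T(p) = (-27/5, -11/5, 4)

T1 rotate right-handed about the z-axis with cos θ = 3/5, sin θ = 4/5: (-5, 3, -4) → (-27/5, -11/5, -4)
T2 reflect across z = 0: (-27/5, -11/5, -4) → (-27/5, -11/5, 4)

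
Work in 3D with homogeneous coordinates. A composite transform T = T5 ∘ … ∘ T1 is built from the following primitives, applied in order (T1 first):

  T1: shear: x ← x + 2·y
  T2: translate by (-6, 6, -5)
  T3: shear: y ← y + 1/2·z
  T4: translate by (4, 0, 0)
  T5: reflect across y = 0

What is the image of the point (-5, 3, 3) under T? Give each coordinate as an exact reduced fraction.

T1 shear: x ← x + 2·y: (-5, 3, 3) → (1, 3, 3)
T2 translate by (-6, 6, -5): (1, 3, 3) → (-5, 9, -2)
T3 shear: y ← y + 1/2·z: (-5, 9, -2) → (-5, 8, -2)
T4 translate by (4, 0, 0): (-5, 8, -2) → (-1, 8, -2)
T5 reflect across y = 0: (-1, 8, -2) → (-1, -8, -2)

T(p) = (-1, -8, -2)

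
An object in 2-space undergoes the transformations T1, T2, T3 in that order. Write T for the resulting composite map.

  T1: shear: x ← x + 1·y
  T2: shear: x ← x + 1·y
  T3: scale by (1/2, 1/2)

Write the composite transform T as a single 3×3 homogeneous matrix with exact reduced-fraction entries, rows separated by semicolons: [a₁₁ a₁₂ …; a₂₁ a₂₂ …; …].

T1 = [1 1 0; 0 1 0; 0 0 1]
T2·T1 = [1 2 0; 0 1 0; 0 0 1]
T3·…·T1 = [1/2 1 0; 0 1/2 0; 0 0 1]

T = [1/2 1 0; 0 1/2 0; 0 0 1]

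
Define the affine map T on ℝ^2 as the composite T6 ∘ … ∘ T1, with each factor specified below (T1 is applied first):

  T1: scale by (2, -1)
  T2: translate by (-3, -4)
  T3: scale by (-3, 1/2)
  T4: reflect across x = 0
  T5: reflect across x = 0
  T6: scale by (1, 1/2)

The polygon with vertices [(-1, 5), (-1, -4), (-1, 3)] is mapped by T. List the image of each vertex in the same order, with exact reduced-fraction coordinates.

T1 scale by (2, -1): (-1, 5) → (-2, -5); (-1, -4) → (-2, 4); (-1, 3) → (-2, -3)
T2 translate by (-3, -4): (-2, -5) → (-5, -9); (-2, 4) → (-5, 0); (-2, -3) → (-5, -7)
T3 scale by (-3, 1/2): (-5, -9) → (15, -9/2); (-5, 0) → (15, 0); (-5, -7) → (15, -7/2)
T4 reflect across x = 0: (15, -9/2) → (-15, -9/2); (15, 0) → (-15, 0); (15, -7/2) → (-15, -7/2)
T5 reflect across x = 0: (-15, -9/2) → (15, -9/2); (-15, 0) → (15, 0); (-15, -7/2) → (15, -7/2)
T6 scale by (1, 1/2): (15, -9/2) → (15, -9/4); (15, 0) → (15, 0); (15, -7/2) → (15, -7/4)

image vertices: (15, -9/4), (15, 0), (15, -7/4)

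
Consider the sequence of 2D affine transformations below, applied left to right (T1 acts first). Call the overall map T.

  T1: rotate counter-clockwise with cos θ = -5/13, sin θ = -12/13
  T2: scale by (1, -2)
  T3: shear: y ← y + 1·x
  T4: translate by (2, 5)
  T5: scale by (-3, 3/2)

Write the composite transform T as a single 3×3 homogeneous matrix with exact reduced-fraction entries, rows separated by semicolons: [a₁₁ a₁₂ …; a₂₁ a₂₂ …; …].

T1 = [-5/13 12/13 0; -12/13 -5/13 0; 0 0 1]
T2·T1 = [-5/13 12/13 0; 24/13 10/13 0; 0 0 1]
T3·…·T1 = [-5/13 12/13 0; 19/13 22/13 0; 0 0 1]
T4·…·T1 = [-5/13 12/13 2; 19/13 22/13 5; 0 0 1]
T5·…·T1 = [15/13 -36/13 -6; 57/26 33/13 15/2; 0 0 1]

T = [15/13 -36/13 -6; 57/26 33/13 15/2; 0 0 1]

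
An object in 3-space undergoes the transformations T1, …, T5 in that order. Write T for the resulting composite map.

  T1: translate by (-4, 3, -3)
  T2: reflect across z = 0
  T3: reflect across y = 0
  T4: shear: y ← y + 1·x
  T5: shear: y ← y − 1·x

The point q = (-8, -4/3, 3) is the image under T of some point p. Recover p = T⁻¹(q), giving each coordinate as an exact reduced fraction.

T1 = [1 0 0 -4; 0 1 0 3; 0 0 1 -3; 0 0 0 1]
T2·T1 = [1 0 0 -4; 0 1 0 3; 0 0 -1 3; 0 0 0 1]
T3·…·T1 = [1 0 0 -4; 0 -1 0 -3; 0 0 -1 3; 0 0 0 1]
T4·…·T1 = [1 0 0 -4; 1 -1 0 -7; 0 0 -1 3; 0 0 0 1]
T5·…·T1 = [1 0 0 -4; 0 -1 0 -3; 0 0 -1 3; 0 0 0 1]
det M = 1; M⁻¹ = [1 0 0 4; 0 -1 0 -3; 0 0 -1 3; 0 0 0 1]
M⁻¹ · (-8, -4/3, 3)ᵀ = (-4, -5/3, 0)ᵀ

p = (-4, -5/3, 0)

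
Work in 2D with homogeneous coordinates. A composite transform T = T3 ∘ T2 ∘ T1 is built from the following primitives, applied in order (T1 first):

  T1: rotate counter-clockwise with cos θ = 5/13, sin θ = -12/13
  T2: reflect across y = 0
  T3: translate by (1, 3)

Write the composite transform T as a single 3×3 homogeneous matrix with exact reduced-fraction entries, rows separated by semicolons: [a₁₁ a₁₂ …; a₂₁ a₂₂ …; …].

T = [5/13 12/13 1; 12/13 -5/13 3; 0 0 1]

T1 = [5/13 12/13 0; -12/13 5/13 0; 0 0 1]
T2·T1 = [5/13 12/13 0; 12/13 -5/13 0; 0 0 1]
T3·…·T1 = [5/13 12/13 1; 12/13 -5/13 3; 0 0 1]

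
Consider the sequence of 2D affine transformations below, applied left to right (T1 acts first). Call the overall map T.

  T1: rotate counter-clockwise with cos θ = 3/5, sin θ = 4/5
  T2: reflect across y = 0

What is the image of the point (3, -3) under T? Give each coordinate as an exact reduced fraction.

T(p) = (21/5, -3/5)

T1 rotate counter-clockwise with cos θ = 3/5, sin θ = 4/5: (3, -3) → (21/5, 3/5)
T2 reflect across y = 0: (21/5, 3/5) → (21/5, -3/5)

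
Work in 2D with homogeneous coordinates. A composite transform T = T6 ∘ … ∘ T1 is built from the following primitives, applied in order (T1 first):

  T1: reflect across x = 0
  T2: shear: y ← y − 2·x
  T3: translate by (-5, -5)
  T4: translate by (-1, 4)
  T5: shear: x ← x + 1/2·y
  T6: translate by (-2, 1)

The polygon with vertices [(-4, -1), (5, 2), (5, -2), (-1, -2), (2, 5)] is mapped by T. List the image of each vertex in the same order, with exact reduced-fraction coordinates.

T1 reflect across x = 0: (-4, -1) → (4, -1); (5, 2) → (-5, 2); (5, -2) → (-5, -2); (-1, -2) → (1, -2); (2, 5) → (-2, 5)
T2 shear: y ← y − 2·x: (4, -1) → (4, -9); (-5, 2) → (-5, 12); (-5, -2) → (-5, 8); (1, -2) → (1, -4); (-2, 5) → (-2, 9)
T3 translate by (-5, -5): (4, -9) → (-1, -14); (-5, 12) → (-10, 7); (-5, 8) → (-10, 3); (1, -4) → (-4, -9); (-2, 9) → (-7, 4)
T4 translate by (-1, 4): (-1, -14) → (-2, -10); (-10, 7) → (-11, 11); (-10, 3) → (-11, 7); (-4, -9) → (-5, -5); (-7, 4) → (-8, 8)
T5 shear: x ← x + 1/2·y: (-2, -10) → (-7, -10); (-11, 11) → (-11/2, 11); (-11, 7) → (-15/2, 7); (-5, -5) → (-15/2, -5); (-8, 8) → (-4, 8)
T6 translate by (-2, 1): (-7, -10) → (-9, -9); (-11/2, 11) → (-15/2, 12); (-15/2, 7) → (-19/2, 8); (-15/2, -5) → (-19/2, -4); (-4, 8) → (-6, 9)

image vertices: (-9, -9), (-15/2, 12), (-19/2, 8), (-19/2, -4), (-6, 9)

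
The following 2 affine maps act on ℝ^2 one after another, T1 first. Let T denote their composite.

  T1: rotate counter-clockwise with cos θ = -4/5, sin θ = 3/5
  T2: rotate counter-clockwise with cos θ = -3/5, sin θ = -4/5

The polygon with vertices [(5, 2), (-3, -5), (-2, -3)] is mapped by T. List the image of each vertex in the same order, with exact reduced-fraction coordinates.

T1 rotate counter-clockwise with cos θ = -4/5, sin θ = 3/5: (5, 2) → (-26/5, 7/5); (-3, -5) → (27/5, 11/5); (-2, -3) → (17/5, 6/5)
T2 rotate counter-clockwise with cos θ = -3/5, sin θ = -4/5: (-26/5, 7/5) → (106/25, 83/25); (27/5, 11/5) → (-37/25, -141/25); (17/5, 6/5) → (-27/25, -86/25)

image vertices: (106/25, 83/25), (-37/25, -141/25), (-27/25, -86/25)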